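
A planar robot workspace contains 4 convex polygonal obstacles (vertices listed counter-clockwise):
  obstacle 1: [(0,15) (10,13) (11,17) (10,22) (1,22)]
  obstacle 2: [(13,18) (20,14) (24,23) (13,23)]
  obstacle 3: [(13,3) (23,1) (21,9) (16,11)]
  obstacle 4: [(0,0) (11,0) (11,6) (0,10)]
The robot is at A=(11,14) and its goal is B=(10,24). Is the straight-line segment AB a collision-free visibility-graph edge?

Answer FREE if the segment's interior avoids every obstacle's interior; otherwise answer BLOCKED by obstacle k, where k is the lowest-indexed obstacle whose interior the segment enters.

Obstacle 1 [(0,15) (10,13) (11,17) (10,22) (1,22)]:
  edge (0,15)–(10,13): clear
  edge (10,13)–(11,17): crosses AB
  edge (11,17)–(10,22): crosses AB
  edge (10,22)–(1,22): clear
  edge (1,22)–(0,15): clear
  → BLOCKED
Obstacle 2 [(13,18) (20,14) (24,23) (13,23)]:
  edge (13,18)–(20,14): clear
  edge (20,14)–(24,23): clear
  edge (24,23)–(13,23): clear
  edge (13,23)–(13,18): clear
  midpoint (21/2,19) outside
  → clear
Obstacle 3 [(13,3) (23,1) (21,9) (16,11)]:
  edge (13,3)–(23,1): clear
  edge (23,1)–(21,9): clear
  edge (21,9)–(16,11): clear
  edge (16,11)–(13,3): clear
  midpoint (21/2,19) outside
  → clear
Obstacle 4 [(0,0) (11,0) (11,6) (0,10)]:
  edge (0,0)–(11,0): clear
  edge (11,0)–(11,6): clear
  edge (11,6)–(0,10): clear
  edge (0,10)–(0,0): clear
  midpoint (21/2,19) outside
  → clear

BLOCKED by obstacle 1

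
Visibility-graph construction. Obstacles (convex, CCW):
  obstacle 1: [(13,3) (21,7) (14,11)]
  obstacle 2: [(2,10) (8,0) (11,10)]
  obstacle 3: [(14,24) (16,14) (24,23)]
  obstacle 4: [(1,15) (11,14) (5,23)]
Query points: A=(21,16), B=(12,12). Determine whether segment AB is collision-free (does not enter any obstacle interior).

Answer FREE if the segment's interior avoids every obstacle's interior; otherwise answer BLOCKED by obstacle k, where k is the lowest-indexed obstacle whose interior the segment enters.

FREE

Obstacle 1 [(13,3) (21,7) (14,11)]:
  edge (13,3)–(21,7): clear
  edge (21,7)–(14,11): clear
  edge (14,11)–(13,3): clear
  midpoint (33/2,14) outside
  → clear
Obstacle 2 [(2,10) (8,0) (11,10)]:
  edge (2,10)–(8,0): clear
  edge (8,0)–(11,10): clear
  edge (11,10)–(2,10): clear
  midpoint (33/2,14) outside
  → clear
Obstacle 3 [(14,24) (16,14) (24,23)]:
  edge (14,24)–(16,14): clear
  edge (16,14)–(24,23): clear
  edge (24,23)–(14,24): clear
  midpoint (33/2,14) outside
  → clear
Obstacle 4 [(1,15) (11,14) (5,23)]:
  edge (1,15)–(11,14): clear
  edge (11,14)–(5,23): clear
  edge (5,23)–(1,15): clear
  midpoint (33/2,14) outside
  → clear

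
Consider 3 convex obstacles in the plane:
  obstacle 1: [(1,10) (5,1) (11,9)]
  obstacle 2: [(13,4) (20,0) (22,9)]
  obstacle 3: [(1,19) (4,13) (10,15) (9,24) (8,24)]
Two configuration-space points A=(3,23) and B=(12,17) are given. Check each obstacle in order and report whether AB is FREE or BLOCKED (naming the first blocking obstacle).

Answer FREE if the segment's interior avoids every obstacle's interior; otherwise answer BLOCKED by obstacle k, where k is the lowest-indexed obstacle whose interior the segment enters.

Obstacle 1 [(1,10) (5,1) (11,9)]:
  edge (1,10)–(5,1): clear
  edge (5,1)–(11,9): clear
  edge (11,9)–(1,10): clear
  midpoint (15/2,20) outside
  → clear
Obstacle 2 [(13,4) (20,0) (22,9)]:
  edge (13,4)–(20,0): clear
  edge (20,0)–(22,9): clear
  edge (22,9)–(13,4): clear
  midpoint (15/2,20) outside
  → clear
Obstacle 3 [(1,19) (4,13) (10,15) (9,24) (8,24)]:
  edge (1,19)–(4,13): clear
  edge (4,13)–(10,15): clear
  edge (10,15)–(9,24): crosses AB
  edge (9,24)–(8,24): clear
  edge (8,24)–(1,19): crosses AB
  → BLOCKED

BLOCKED by obstacle 3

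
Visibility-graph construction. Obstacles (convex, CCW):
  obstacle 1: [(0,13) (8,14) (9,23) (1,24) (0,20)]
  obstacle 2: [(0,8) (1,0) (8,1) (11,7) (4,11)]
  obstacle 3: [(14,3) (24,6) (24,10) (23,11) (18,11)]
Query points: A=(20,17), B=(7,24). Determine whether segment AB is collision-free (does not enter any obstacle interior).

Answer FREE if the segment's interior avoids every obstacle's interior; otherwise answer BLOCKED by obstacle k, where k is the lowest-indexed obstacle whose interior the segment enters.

Obstacle 1 [(0,13) (8,14) (9,23) (1,24) (0,20)]:
  edge (0,13)–(8,14): clear
  edge (8,14)–(9,23): crosses AB
  edge (9,23)–(1,24): crosses AB
  edge (1,24)–(0,20): clear
  edge (0,20)–(0,13): clear
  → BLOCKED
Obstacle 2 [(0,8) (1,0) (8,1) (11,7) (4,11)]:
  edge (0,8)–(1,0): clear
  edge (1,0)–(8,1): clear
  edge (8,1)–(11,7): clear
  edge (11,7)–(4,11): clear
  edge (4,11)–(0,8): clear
  midpoint (27/2,41/2) outside
  → clear
Obstacle 3 [(14,3) (24,6) (24,10) (23,11) (18,11)]:
  edge (14,3)–(24,6): clear
  edge (24,6)–(24,10): clear
  edge (24,10)–(23,11): clear
  edge (23,11)–(18,11): clear
  edge (18,11)–(14,3): clear
  midpoint (27/2,41/2) outside
  → clear

BLOCKED by obstacle 1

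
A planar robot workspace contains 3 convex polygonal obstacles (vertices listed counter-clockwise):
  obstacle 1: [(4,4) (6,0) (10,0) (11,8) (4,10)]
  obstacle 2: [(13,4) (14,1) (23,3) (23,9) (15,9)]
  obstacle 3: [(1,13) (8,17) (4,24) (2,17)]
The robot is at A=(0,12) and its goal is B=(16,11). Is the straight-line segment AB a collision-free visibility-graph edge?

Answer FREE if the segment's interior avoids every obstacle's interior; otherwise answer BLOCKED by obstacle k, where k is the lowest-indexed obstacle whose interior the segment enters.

FREE

Obstacle 1 [(4,4) (6,0) (10,0) (11,8) (4,10)]:
  edge (4,4)–(6,0): clear
  edge (6,0)–(10,0): clear
  edge (10,0)–(11,8): clear
  edge (11,8)–(4,10): clear
  edge (4,10)–(4,4): clear
  midpoint (8,23/2) outside
  → clear
Obstacle 2 [(13,4) (14,1) (23,3) (23,9) (15,9)]:
  edge (13,4)–(14,1): clear
  edge (14,1)–(23,3): clear
  edge (23,3)–(23,9): clear
  edge (23,9)–(15,9): clear
  edge (15,9)–(13,4): clear
  midpoint (8,23/2) outside
  → clear
Obstacle 3 [(1,13) (8,17) (4,24) (2,17)]:
  edge (1,13)–(8,17): clear
  edge (8,17)–(4,24): clear
  edge (4,24)–(2,17): clear
  edge (2,17)–(1,13): clear
  midpoint (8,23/2) outside
  → clear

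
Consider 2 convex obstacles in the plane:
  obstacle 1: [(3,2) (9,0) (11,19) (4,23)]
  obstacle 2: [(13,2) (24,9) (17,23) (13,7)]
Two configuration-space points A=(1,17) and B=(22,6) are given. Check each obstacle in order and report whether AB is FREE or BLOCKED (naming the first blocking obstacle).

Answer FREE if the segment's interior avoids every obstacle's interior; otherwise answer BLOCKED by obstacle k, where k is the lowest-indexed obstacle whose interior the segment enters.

Obstacle 1 [(3,2) (9,0) (11,19) (4,23)]:
  edge (3,2)–(9,0): clear
  edge (9,0)–(11,19): crosses AB
  edge (11,19)–(4,23): clear
  edge (4,23)–(3,2): crosses AB
  → BLOCKED
Obstacle 2 [(13,2) (24,9) (17,23) (13,7)]:
  edge (13,2)–(24,9): crosses AB
  edge (24,9)–(17,23): clear
  edge (17,23)–(13,7): crosses AB
  edge (13,7)–(13,2): clear
  → BLOCKED

BLOCKED by obstacle 1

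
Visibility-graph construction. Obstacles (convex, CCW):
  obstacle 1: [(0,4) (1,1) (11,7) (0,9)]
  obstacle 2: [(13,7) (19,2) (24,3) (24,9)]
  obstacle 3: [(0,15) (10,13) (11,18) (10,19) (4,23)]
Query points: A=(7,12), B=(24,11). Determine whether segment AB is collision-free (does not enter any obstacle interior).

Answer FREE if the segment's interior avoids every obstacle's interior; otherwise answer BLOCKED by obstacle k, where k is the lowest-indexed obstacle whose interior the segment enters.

FREE

Obstacle 1 [(0,4) (1,1) (11,7) (0,9)]:
  edge (0,4)–(1,1): clear
  edge (1,1)–(11,7): clear
  edge (11,7)–(0,9): clear
  edge (0,9)–(0,4): clear
  midpoint (31/2,23/2) outside
  → clear
Obstacle 2 [(13,7) (19,2) (24,3) (24,9)]:
  edge (13,7)–(19,2): clear
  edge (19,2)–(24,3): clear
  edge (24,3)–(24,9): clear
  edge (24,9)–(13,7): clear
  midpoint (31/2,23/2) outside
  → clear
Obstacle 3 [(0,15) (10,13) (11,18) (10,19) (4,23)]:
  edge (0,15)–(10,13): clear
  edge (10,13)–(11,18): clear
  edge (11,18)–(10,19): clear
  edge (10,19)–(4,23): clear
  edge (4,23)–(0,15): clear
  midpoint (31/2,23/2) outside
  → clear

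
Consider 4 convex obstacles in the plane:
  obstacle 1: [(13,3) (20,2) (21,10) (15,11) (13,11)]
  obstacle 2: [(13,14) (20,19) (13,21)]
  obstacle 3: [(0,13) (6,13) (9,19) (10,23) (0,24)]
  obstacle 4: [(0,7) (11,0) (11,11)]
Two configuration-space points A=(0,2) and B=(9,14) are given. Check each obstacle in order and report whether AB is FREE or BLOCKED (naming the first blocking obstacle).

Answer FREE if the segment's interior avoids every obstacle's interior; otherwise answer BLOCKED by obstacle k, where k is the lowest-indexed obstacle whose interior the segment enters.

Obstacle 1 [(13,3) (20,2) (21,10) (15,11) (13,11)]:
  edge (13,3)–(20,2): clear
  edge (20,2)–(21,10): clear
  edge (21,10)–(15,11): clear
  edge (15,11)–(13,11): clear
  edge (13,11)–(13,3): clear
  midpoint (9/2,8) outside
  → clear
Obstacle 2 [(13,14) (20,19) (13,21)]:
  edge (13,14)–(20,19): clear
  edge (20,19)–(13,21): clear
  edge (13,21)–(13,14): clear
  midpoint (9/2,8) outside
  → clear
Obstacle 3 [(0,13) (6,13) (9,19) (10,23) (0,24)]:
  edge (0,13)–(6,13): clear
  edge (6,13)–(9,19): clear
  edge (9,19)–(10,23): clear
  edge (10,23)–(0,24): clear
  edge (0,24)–(0,13): clear
  midpoint (9/2,8) outside
  → clear
Obstacle 4 [(0,7) (11,0) (11,11)]:
  edge (0,7)–(11,0): crosses AB
  edge (11,0)–(11,11): clear
  edge (11,11)–(0,7): crosses AB
  → BLOCKED

BLOCKED by obstacle 4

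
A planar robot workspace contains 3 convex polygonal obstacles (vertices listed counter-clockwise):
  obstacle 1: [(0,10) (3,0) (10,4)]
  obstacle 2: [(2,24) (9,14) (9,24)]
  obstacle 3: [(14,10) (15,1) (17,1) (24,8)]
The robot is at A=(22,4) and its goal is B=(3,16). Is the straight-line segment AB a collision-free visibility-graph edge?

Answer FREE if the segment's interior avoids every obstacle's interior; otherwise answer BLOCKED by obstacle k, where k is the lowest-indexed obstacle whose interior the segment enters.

BLOCKED by obstacle 3

Obstacle 1 [(0,10) (3,0) (10,4)]:
  edge (0,10)–(3,0): clear
  edge (3,0)–(10,4): clear
  edge (10,4)–(0,10): clear
  midpoint (25/2,10) outside
  → clear
Obstacle 2 [(2,24) (9,14) (9,24)]:
  edge (2,24)–(9,14): clear
  edge (9,14)–(9,24): clear
  edge (9,24)–(2,24): clear
  midpoint (25/2,10) outside
  → clear
Obstacle 3 [(14,10) (15,1) (17,1) (24,8)]:
  edge (14,10)–(15,1): crosses AB
  edge (15,1)–(17,1): clear
  edge (17,1)–(24,8): crosses AB
  edge (24,8)–(14,10): clear
  → BLOCKED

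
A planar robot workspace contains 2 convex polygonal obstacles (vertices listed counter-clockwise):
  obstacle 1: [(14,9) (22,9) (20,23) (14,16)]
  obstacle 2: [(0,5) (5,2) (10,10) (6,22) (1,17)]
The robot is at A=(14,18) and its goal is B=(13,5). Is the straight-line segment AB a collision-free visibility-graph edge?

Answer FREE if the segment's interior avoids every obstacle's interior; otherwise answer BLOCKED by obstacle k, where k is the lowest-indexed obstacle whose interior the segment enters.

Obstacle 1 [(14,9) (22,9) (20,23) (14,16)]:
  edge (14,9)–(22,9): clear
  edge (22,9)–(20,23): clear
  edge (20,23)–(14,16): clear
  edge (14,16)–(14,9): clear
  midpoint (27/2,23/2) outside
  → clear
Obstacle 2 [(0,5) (5,2) (10,10) (6,22) (1,17)]:
  edge (0,5)–(5,2): clear
  edge (5,2)–(10,10): clear
  edge (10,10)–(6,22): clear
  edge (6,22)–(1,17): clear
  edge (1,17)–(0,5): clear
  midpoint (27/2,23/2) outside
  → clear

FREE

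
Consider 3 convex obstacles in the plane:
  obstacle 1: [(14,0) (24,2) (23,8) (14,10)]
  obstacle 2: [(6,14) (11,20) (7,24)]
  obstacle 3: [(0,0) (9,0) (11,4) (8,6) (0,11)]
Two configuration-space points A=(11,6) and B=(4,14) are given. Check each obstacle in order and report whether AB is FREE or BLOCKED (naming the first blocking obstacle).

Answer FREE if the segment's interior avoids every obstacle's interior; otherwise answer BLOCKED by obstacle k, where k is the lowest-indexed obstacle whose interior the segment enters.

FREE

Obstacle 1 [(14,0) (24,2) (23,8) (14,10)]:
  edge (14,0)–(24,2): clear
  edge (24,2)–(23,8): clear
  edge (23,8)–(14,10): clear
  edge (14,10)–(14,0): clear
  midpoint (15/2,10) outside
  → clear
Obstacle 2 [(6,14) (11,20) (7,24)]:
  edge (6,14)–(11,20): clear
  edge (11,20)–(7,24): clear
  edge (7,24)–(6,14): clear
  midpoint (15/2,10) outside
  → clear
Obstacle 3 [(0,0) (9,0) (11,4) (8,6) (0,11)]:
  edge (0,0)–(9,0): clear
  edge (9,0)–(11,4): clear
  edge (11,4)–(8,6): clear
  edge (8,6)–(0,11): clear
  edge (0,11)–(0,0): clear
  midpoint (15/2,10) outside
  → clear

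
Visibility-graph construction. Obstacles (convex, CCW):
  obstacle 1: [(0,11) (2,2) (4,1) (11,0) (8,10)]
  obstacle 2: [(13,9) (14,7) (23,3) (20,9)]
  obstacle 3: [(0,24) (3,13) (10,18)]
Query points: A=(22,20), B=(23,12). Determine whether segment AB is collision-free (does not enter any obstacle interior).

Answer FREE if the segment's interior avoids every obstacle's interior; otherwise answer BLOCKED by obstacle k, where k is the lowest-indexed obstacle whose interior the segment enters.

FREE

Obstacle 1 [(0,11) (2,2) (4,1) (11,0) (8,10)]:
  edge (0,11)–(2,2): clear
  edge (2,2)–(4,1): clear
  edge (4,1)–(11,0): clear
  edge (11,0)–(8,10): clear
  edge (8,10)–(0,11): clear
  midpoint (45/2,16) outside
  → clear
Obstacle 2 [(13,9) (14,7) (23,3) (20,9)]:
  edge (13,9)–(14,7): clear
  edge (14,7)–(23,3): clear
  edge (23,3)–(20,9): clear
  edge (20,9)–(13,9): clear
  midpoint (45/2,16) outside
  → clear
Obstacle 3 [(0,24) (3,13) (10,18)]:
  edge (0,24)–(3,13): clear
  edge (3,13)–(10,18): clear
  edge (10,18)–(0,24): clear
  midpoint (45/2,16) outside
  → clear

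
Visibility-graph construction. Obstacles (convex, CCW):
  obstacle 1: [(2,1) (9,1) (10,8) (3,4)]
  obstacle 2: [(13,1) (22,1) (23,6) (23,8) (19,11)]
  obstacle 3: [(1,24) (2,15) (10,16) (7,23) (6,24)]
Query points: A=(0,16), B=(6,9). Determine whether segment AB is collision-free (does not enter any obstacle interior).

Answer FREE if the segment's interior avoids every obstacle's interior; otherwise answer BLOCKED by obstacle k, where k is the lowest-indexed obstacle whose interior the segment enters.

Obstacle 1 [(2,1) (9,1) (10,8) (3,4)]:
  edge (2,1)–(9,1): clear
  edge (9,1)–(10,8): clear
  edge (10,8)–(3,4): clear
  edge (3,4)–(2,1): clear
  midpoint (3,25/2) outside
  → clear
Obstacle 2 [(13,1) (22,1) (23,6) (23,8) (19,11)]:
  edge (13,1)–(22,1): clear
  edge (22,1)–(23,6): clear
  edge (23,6)–(23,8): clear
  edge (23,8)–(19,11): clear
  edge (19,11)–(13,1): clear
  midpoint (3,25/2) outside
  → clear
Obstacle 3 [(1,24) (2,15) (10,16) (7,23) (6,24)]:
  edge (1,24)–(2,15): clear
  edge (2,15)–(10,16): clear
  edge (10,16)–(7,23): clear
  edge (7,23)–(6,24): clear
  edge (6,24)–(1,24): clear
  midpoint (3,25/2) outside
  → clear

FREE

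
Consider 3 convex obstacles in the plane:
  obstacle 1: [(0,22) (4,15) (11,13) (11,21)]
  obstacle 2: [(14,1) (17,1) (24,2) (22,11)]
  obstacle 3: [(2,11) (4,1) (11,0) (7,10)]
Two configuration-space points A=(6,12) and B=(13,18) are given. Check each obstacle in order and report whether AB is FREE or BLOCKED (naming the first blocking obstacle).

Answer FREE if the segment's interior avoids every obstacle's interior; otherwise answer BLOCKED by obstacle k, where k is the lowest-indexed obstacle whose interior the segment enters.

Obstacle 1 [(0,22) (4,15) (11,13) (11,21)]:
  edge (0,22)–(4,15): clear
  edge (4,15)–(11,13): crosses AB
  edge (11,13)–(11,21): crosses AB
  edge (11,21)–(0,22): clear
  → BLOCKED
Obstacle 2 [(14,1) (17,1) (24,2) (22,11)]:
  edge (14,1)–(17,1): clear
  edge (17,1)–(24,2): clear
  edge (24,2)–(22,11): clear
  edge (22,11)–(14,1): clear
  midpoint (19/2,15) outside
  → clear
Obstacle 3 [(2,11) (4,1) (11,0) (7,10)]:
  edge (2,11)–(4,1): clear
  edge (4,1)–(11,0): clear
  edge (11,0)–(7,10): clear
  edge (7,10)–(2,11): clear
  midpoint (19/2,15) outside
  → clear

BLOCKED by obstacle 1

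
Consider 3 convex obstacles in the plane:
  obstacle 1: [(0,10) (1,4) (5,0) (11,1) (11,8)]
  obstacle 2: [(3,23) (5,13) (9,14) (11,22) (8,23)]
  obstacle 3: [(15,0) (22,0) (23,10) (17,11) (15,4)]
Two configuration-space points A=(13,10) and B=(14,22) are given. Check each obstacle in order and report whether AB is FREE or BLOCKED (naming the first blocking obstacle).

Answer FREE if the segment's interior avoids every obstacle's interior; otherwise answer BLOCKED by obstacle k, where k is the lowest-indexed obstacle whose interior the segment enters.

FREE

Obstacle 1 [(0,10) (1,4) (5,0) (11,1) (11,8)]:
  edge (0,10)–(1,4): clear
  edge (1,4)–(5,0): clear
  edge (5,0)–(11,1): clear
  edge (11,1)–(11,8): clear
  edge (11,8)–(0,10): clear
  midpoint (27/2,16) outside
  → clear
Obstacle 2 [(3,23) (5,13) (9,14) (11,22) (8,23)]:
  edge (3,23)–(5,13): clear
  edge (5,13)–(9,14): clear
  edge (9,14)–(11,22): clear
  edge (11,22)–(8,23): clear
  edge (8,23)–(3,23): clear
  midpoint (27/2,16) outside
  → clear
Obstacle 3 [(15,0) (22,0) (23,10) (17,11) (15,4)]:
  edge (15,0)–(22,0): clear
  edge (22,0)–(23,10): clear
  edge (23,10)–(17,11): clear
  edge (17,11)–(15,4): clear
  edge (15,4)–(15,0): clear
  midpoint (27/2,16) outside
  → clear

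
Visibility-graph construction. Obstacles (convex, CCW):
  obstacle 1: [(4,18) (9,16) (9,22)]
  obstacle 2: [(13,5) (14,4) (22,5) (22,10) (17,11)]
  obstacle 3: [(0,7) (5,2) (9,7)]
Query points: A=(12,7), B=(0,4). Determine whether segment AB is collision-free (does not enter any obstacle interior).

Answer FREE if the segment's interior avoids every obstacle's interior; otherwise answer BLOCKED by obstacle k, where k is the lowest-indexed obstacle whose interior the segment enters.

BLOCKED by obstacle 3

Obstacle 1 [(4,18) (9,16) (9,22)]:
  edge (4,18)–(9,16): clear
  edge (9,16)–(9,22): clear
  edge (9,22)–(4,18): clear
  midpoint (6,11/2) outside
  → clear
Obstacle 2 [(13,5) (14,4) (22,5) (22,10) (17,11)]:
  edge (13,5)–(14,4): clear
  edge (14,4)–(22,5): clear
  edge (22,5)–(22,10): clear
  edge (22,10)–(17,11): clear
  edge (17,11)–(13,5): clear
  midpoint (6,11/2) outside
  → clear
Obstacle 3 [(0,7) (5,2) (9,7)]:
  edge (0,7)–(5,2): crosses AB
  edge (5,2)–(9,7): crosses AB
  edge (9,7)–(0,7): clear
  → BLOCKED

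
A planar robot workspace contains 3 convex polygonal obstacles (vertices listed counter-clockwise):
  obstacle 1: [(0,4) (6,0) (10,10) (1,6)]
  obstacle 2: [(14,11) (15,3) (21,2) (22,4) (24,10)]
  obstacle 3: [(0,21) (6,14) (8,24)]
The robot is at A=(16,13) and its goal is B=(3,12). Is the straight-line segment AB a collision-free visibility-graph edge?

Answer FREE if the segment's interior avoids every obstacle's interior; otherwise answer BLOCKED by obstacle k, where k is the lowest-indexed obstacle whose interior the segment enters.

Obstacle 1 [(0,4) (6,0) (10,10) (1,6)]:
  edge (0,4)–(6,0): clear
  edge (6,0)–(10,10): clear
  edge (10,10)–(1,6): clear
  edge (1,6)–(0,4): clear
  midpoint (19/2,25/2) outside
  → clear
Obstacle 2 [(14,11) (15,3) (21,2) (22,4) (24,10)]:
  edge (14,11)–(15,3): clear
  edge (15,3)–(21,2): clear
  edge (21,2)–(22,4): clear
  edge (22,4)–(24,10): clear
  edge (24,10)–(14,11): clear
  midpoint (19/2,25/2) outside
  → clear
Obstacle 3 [(0,21) (6,14) (8,24)]:
  edge (0,21)–(6,14): clear
  edge (6,14)–(8,24): clear
  edge (8,24)–(0,21): clear
  midpoint (19/2,25/2) outside
  → clear

FREE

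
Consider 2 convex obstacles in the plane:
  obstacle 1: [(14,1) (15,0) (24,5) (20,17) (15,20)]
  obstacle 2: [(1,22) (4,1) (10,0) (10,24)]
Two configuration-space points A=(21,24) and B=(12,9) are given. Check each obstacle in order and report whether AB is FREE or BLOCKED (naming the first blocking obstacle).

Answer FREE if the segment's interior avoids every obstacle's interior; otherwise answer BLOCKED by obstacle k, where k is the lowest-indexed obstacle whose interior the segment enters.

BLOCKED by obstacle 1

Obstacle 1 [(14,1) (15,0) (24,5) (20,17) (15,20)]:
  edge (14,1)–(15,0): clear
  edge (15,0)–(24,5): clear
  edge (24,5)–(20,17): clear
  edge (20,17)–(15,20): crosses AB
  edge (15,20)–(14,1): crosses AB
  → BLOCKED
Obstacle 2 [(1,22) (4,1) (10,0) (10,24)]:
  edge (1,22)–(4,1): clear
  edge (4,1)–(10,0): clear
  edge (10,0)–(10,24): clear
  edge (10,24)–(1,22): clear
  midpoint (33/2,33/2) outside
  → clear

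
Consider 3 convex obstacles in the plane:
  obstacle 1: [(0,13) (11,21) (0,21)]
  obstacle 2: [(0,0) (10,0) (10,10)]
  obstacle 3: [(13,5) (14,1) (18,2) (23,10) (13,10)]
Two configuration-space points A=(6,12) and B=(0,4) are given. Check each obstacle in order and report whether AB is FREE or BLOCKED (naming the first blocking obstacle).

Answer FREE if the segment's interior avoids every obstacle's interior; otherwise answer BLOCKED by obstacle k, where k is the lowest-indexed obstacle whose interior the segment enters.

Obstacle 1 [(0,13) (11,21) (0,21)]:
  edge (0,13)–(11,21): clear
  edge (11,21)–(0,21): clear
  edge (0,21)–(0,13): clear
  midpoint (3,8) outside
  → clear
Obstacle 2 [(0,0) (10,0) (10,10)]:
  edge (0,0)–(10,0): clear
  edge (10,0)–(10,10): clear
  edge (10,10)–(0,0): clear
  midpoint (3,8) outside
  → clear
Obstacle 3 [(13,5) (14,1) (18,2) (23,10) (13,10)]:
  edge (13,5)–(14,1): clear
  edge (14,1)–(18,2): clear
  edge (18,2)–(23,10): clear
  edge (23,10)–(13,10): clear
  edge (13,10)–(13,5): clear
  midpoint (3,8) outside
  → clear

FREE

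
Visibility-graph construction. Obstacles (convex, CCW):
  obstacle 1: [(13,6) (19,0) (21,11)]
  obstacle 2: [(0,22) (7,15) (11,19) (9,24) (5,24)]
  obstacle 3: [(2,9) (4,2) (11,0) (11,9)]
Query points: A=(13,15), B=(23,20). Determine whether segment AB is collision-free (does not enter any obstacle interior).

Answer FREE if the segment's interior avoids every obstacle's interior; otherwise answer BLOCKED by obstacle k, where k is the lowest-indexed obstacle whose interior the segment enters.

Obstacle 1 [(13,6) (19,0) (21,11)]:
  edge (13,6)–(19,0): clear
  edge (19,0)–(21,11): clear
  edge (21,11)–(13,6): clear
  midpoint (18,35/2) outside
  → clear
Obstacle 2 [(0,22) (7,15) (11,19) (9,24) (5,24)]:
  edge (0,22)–(7,15): clear
  edge (7,15)–(11,19): clear
  edge (11,19)–(9,24): clear
  edge (9,24)–(5,24): clear
  edge (5,24)–(0,22): clear
  midpoint (18,35/2) outside
  → clear
Obstacle 3 [(2,9) (4,2) (11,0) (11,9)]:
  edge (2,9)–(4,2): clear
  edge (4,2)–(11,0): clear
  edge (11,0)–(11,9): clear
  edge (11,9)–(2,9): clear
  midpoint (18,35/2) outside
  → clear

FREE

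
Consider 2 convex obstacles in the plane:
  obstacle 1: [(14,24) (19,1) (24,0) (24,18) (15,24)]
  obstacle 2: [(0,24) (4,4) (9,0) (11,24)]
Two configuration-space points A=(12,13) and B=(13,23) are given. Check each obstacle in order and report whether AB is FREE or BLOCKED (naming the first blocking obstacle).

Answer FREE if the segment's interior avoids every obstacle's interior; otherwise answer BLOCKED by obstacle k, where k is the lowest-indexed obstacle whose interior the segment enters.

FREE

Obstacle 1 [(14,24) (19,1) (24,0) (24,18) (15,24)]:
  edge (14,24)–(19,1): clear
  edge (19,1)–(24,0): clear
  edge (24,0)–(24,18): clear
  edge (24,18)–(15,24): clear
  edge (15,24)–(14,24): clear
  midpoint (25/2,18) outside
  → clear
Obstacle 2 [(0,24) (4,4) (9,0) (11,24)]:
  edge (0,24)–(4,4): clear
  edge (4,4)–(9,0): clear
  edge (9,0)–(11,24): clear
  edge (11,24)–(0,24): clear
  midpoint (25/2,18) outside
  → clear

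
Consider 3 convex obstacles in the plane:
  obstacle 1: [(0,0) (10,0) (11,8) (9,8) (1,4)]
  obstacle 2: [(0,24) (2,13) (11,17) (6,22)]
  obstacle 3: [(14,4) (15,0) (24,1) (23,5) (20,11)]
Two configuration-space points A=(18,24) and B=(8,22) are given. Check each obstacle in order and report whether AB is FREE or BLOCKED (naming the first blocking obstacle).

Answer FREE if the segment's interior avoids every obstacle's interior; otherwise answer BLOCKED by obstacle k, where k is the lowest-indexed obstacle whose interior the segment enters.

Obstacle 1 [(0,0) (10,0) (11,8) (9,8) (1,4)]:
  edge (0,0)–(10,0): clear
  edge (10,0)–(11,8): clear
  edge (11,8)–(9,8): clear
  edge (9,8)–(1,4): clear
  edge (1,4)–(0,0): clear
  midpoint (13,23) outside
  → clear
Obstacle 2 [(0,24) (2,13) (11,17) (6,22)]:
  edge (0,24)–(2,13): clear
  edge (2,13)–(11,17): clear
  edge (11,17)–(6,22): clear
  edge (6,22)–(0,24): clear
  midpoint (13,23) outside
  → clear
Obstacle 3 [(14,4) (15,0) (24,1) (23,5) (20,11)]:
  edge (14,4)–(15,0): clear
  edge (15,0)–(24,1): clear
  edge (24,1)–(23,5): clear
  edge (23,5)–(20,11): clear
  edge (20,11)–(14,4): clear
  midpoint (13,23) outside
  → clear

FREE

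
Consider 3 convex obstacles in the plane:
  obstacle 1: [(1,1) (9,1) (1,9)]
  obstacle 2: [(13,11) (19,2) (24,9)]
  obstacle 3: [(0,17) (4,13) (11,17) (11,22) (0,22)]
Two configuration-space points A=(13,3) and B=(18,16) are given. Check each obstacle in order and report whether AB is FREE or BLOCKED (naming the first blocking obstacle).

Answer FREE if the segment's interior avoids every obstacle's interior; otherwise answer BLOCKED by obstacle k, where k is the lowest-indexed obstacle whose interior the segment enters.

BLOCKED by obstacle 2

Obstacle 1 [(1,1) (9,1) (1,9)]:
  edge (1,1)–(9,1): clear
  edge (9,1)–(1,9): clear
  edge (1,9)–(1,1): clear
  midpoint (31/2,19/2) outside
  → clear
Obstacle 2 [(13,11) (19,2) (24,9)]:
  edge (13,11)–(19,2): crosses AB
  edge (19,2)–(24,9): clear
  edge (24,9)–(13,11): crosses AB
  → BLOCKED
Obstacle 3 [(0,17) (4,13) (11,17) (11,22) (0,22)]:
  edge (0,17)–(4,13): clear
  edge (4,13)–(11,17): clear
  edge (11,17)–(11,22): clear
  edge (11,22)–(0,22): clear
  edge (0,22)–(0,17): clear
  midpoint (31/2,19/2) outside
  → clear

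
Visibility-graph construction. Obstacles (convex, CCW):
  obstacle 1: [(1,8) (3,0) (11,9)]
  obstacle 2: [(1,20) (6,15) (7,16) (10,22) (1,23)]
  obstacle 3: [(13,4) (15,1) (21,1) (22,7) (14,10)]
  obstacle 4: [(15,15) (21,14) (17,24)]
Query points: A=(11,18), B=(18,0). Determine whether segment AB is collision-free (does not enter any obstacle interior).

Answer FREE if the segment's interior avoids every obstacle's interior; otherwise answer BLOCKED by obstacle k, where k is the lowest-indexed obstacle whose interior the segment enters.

Obstacle 1 [(1,8) (3,0) (11,9)]:
  edge (1,8)–(3,0): clear
  edge (3,0)–(11,9): clear
  edge (11,9)–(1,8): clear
  midpoint (29/2,9) outside
  → clear
Obstacle 2 [(1,20) (6,15) (7,16) (10,22) (1,23)]:
  edge (1,20)–(6,15): clear
  edge (6,15)–(7,16): clear
  edge (7,16)–(10,22): clear
  edge (10,22)–(1,23): clear
  edge (1,23)–(1,20): clear
  midpoint (29/2,9) outside
  → clear
Obstacle 3 [(13,4) (15,1) (21,1) (22,7) (14,10)]:
  edge (13,4)–(15,1): clear
  edge (15,1)–(21,1): crosses AB
  edge (21,1)–(22,7): clear
  edge (22,7)–(14,10): crosses AB
  edge (14,10)–(13,4): clear
  → BLOCKED
Obstacle 4 [(15,15) (21,14) (17,24)]:
  edge (15,15)–(21,14): clear
  edge (21,14)–(17,24): clear
  edge (17,24)–(15,15): clear
  midpoint (29/2,9) outside
  → clear

BLOCKED by obstacle 3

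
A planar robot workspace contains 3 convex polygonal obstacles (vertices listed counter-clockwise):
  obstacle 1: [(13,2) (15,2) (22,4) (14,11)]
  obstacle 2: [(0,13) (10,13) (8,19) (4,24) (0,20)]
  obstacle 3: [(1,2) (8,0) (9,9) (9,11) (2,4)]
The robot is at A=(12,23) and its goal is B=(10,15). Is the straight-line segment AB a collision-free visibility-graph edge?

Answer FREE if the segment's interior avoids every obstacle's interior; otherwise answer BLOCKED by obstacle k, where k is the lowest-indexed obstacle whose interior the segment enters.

Obstacle 1 [(13,2) (15,2) (22,4) (14,11)]:
  edge (13,2)–(15,2): clear
  edge (15,2)–(22,4): clear
  edge (22,4)–(14,11): clear
  edge (14,11)–(13,2): clear
  midpoint (11,19) outside
  → clear
Obstacle 2 [(0,13) (10,13) (8,19) (4,24) (0,20)]:
  edge (0,13)–(10,13): clear
  edge (10,13)–(8,19): clear
  edge (8,19)–(4,24): clear
  edge (4,24)–(0,20): clear
  edge (0,20)–(0,13): clear
  midpoint (11,19) outside
  → clear
Obstacle 3 [(1,2) (8,0) (9,9) (9,11) (2,4)]:
  edge (1,2)–(8,0): clear
  edge (8,0)–(9,9): clear
  edge (9,9)–(9,11): clear
  edge (9,11)–(2,4): clear
  edge (2,4)–(1,2): clear
  midpoint (11,19) outside
  → clear

FREE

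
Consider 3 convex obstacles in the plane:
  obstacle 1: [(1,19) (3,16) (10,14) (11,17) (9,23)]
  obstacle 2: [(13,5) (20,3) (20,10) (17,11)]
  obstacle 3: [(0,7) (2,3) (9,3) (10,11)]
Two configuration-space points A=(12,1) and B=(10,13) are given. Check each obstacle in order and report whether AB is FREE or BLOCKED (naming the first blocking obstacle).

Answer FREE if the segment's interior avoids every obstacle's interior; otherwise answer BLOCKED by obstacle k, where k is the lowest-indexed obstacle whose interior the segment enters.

FREE

Obstacle 1 [(1,19) (3,16) (10,14) (11,17) (9,23)]:
  edge (1,19)–(3,16): clear
  edge (3,16)–(10,14): clear
  edge (10,14)–(11,17): clear
  edge (11,17)–(9,23): clear
  edge (9,23)–(1,19): clear
  midpoint (11,7) outside
  → clear
Obstacle 2 [(13,5) (20,3) (20,10) (17,11)]:
  edge (13,5)–(20,3): clear
  edge (20,3)–(20,10): clear
  edge (20,10)–(17,11): clear
  edge (17,11)–(13,5): clear
  midpoint (11,7) outside
  → clear
Obstacle 3 [(0,7) (2,3) (9,3) (10,11)]:
  edge (0,7)–(2,3): clear
  edge (2,3)–(9,3): clear
  edge (9,3)–(10,11): clear
  edge (10,11)–(0,7): clear
  midpoint (11,7) outside
  → clear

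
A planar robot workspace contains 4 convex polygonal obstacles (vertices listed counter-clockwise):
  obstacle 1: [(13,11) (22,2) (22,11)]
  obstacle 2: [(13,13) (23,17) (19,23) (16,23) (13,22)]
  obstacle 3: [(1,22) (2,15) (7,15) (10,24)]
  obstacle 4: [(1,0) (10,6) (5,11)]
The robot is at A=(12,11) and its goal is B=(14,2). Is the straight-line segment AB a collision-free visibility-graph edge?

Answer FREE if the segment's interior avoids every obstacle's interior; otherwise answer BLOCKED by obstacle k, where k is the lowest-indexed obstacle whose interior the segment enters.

Obstacle 1 [(13,11) (22,2) (22,11)]:
  edge (13,11)–(22,2): clear
  edge (22,2)–(22,11): clear
  edge (22,11)–(13,11): clear
  midpoint (13,13/2) outside
  → clear
Obstacle 2 [(13,13) (23,17) (19,23) (16,23) (13,22)]:
  edge (13,13)–(23,17): clear
  edge (23,17)–(19,23): clear
  edge (19,23)–(16,23): clear
  edge (16,23)–(13,22): clear
  edge (13,22)–(13,13): clear
  midpoint (13,13/2) outside
  → clear
Obstacle 3 [(1,22) (2,15) (7,15) (10,24)]:
  edge (1,22)–(2,15): clear
  edge (2,15)–(7,15): clear
  edge (7,15)–(10,24): clear
  edge (10,24)–(1,22): clear
  midpoint (13,13/2) outside
  → clear
Obstacle 4 [(1,0) (10,6) (5,11)]:
  edge (1,0)–(10,6): clear
  edge (10,6)–(5,11): clear
  edge (5,11)–(1,0): clear
  midpoint (13,13/2) outside
  → clear

FREE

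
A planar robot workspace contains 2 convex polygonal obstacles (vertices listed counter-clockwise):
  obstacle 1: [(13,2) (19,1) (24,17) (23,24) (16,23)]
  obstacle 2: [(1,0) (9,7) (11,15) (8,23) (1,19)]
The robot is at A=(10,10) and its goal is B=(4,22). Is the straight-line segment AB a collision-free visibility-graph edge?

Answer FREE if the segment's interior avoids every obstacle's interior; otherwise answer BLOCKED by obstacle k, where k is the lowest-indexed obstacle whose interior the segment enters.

BLOCKED by obstacle 2

Obstacle 1 [(13,2) (19,1) (24,17) (23,24) (16,23)]:
  edge (13,2)–(19,1): clear
  edge (19,1)–(24,17): clear
  edge (24,17)–(23,24): clear
  edge (23,24)–(16,23): clear
  edge (16,23)–(13,2): clear
  midpoint (7,16) outside
  → clear
Obstacle 2 [(1,0) (9,7) (11,15) (8,23) (1,19)]:
  edge (1,0)–(9,7): clear
  edge (9,7)–(11,15): crosses AB
  edge (11,15)–(8,23): clear
  edge (8,23)–(1,19): crosses AB
  edge (1,19)–(1,0): clear
  → BLOCKED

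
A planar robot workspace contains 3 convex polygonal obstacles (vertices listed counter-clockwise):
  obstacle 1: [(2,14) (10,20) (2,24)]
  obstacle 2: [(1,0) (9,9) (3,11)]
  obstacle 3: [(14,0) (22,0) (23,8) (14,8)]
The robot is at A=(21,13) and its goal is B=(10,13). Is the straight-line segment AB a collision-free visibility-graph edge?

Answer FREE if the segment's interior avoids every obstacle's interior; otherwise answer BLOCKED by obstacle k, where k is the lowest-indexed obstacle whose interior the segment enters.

FREE

Obstacle 1 [(2,14) (10,20) (2,24)]:
  edge (2,14)–(10,20): clear
  edge (10,20)–(2,24): clear
  edge (2,24)–(2,14): clear
  midpoint (31/2,13) outside
  → clear
Obstacle 2 [(1,0) (9,9) (3,11)]:
  edge (1,0)–(9,9): clear
  edge (9,9)–(3,11): clear
  edge (3,11)–(1,0): clear
  midpoint (31/2,13) outside
  → clear
Obstacle 3 [(14,0) (22,0) (23,8) (14,8)]:
  edge (14,0)–(22,0): clear
  edge (22,0)–(23,8): clear
  edge (23,8)–(14,8): clear
  edge (14,8)–(14,0): clear
  midpoint (31/2,13) outside
  → clear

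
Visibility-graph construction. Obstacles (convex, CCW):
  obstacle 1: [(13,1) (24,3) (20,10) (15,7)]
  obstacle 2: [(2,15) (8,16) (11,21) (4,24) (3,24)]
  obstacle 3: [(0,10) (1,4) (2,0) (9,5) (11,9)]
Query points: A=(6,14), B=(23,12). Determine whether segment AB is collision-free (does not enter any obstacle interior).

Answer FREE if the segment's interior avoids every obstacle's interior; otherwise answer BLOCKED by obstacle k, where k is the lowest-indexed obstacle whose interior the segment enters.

Obstacle 1 [(13,1) (24,3) (20,10) (15,7)]:
  edge (13,1)–(24,3): clear
  edge (24,3)–(20,10): clear
  edge (20,10)–(15,7): clear
  edge (15,7)–(13,1): clear
  midpoint (29/2,13) outside
  → clear
Obstacle 2 [(2,15) (8,16) (11,21) (4,24) (3,24)]:
  edge (2,15)–(8,16): clear
  edge (8,16)–(11,21): clear
  edge (11,21)–(4,24): clear
  edge (4,24)–(3,24): clear
  edge (3,24)–(2,15): clear
  midpoint (29/2,13) outside
  → clear
Obstacle 3 [(0,10) (1,4) (2,0) (9,5) (11,9)]:
  edge (0,10)–(1,4): clear
  edge (1,4)–(2,0): clear
  edge (2,0)–(9,5): clear
  edge (9,5)–(11,9): clear
  edge (11,9)–(0,10): clear
  midpoint (29/2,13) outside
  → clear

FREE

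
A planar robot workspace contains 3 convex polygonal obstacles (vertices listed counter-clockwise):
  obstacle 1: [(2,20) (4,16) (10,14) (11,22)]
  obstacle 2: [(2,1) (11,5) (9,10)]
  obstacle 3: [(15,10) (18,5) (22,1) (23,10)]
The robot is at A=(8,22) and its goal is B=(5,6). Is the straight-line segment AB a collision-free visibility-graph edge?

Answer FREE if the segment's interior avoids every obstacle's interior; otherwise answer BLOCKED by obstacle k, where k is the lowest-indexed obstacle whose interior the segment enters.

Obstacle 1 [(2,20) (4,16) (10,14) (11,22)]:
  edge (2,20)–(4,16): clear
  edge (4,16)–(10,14): crosses AB
  edge (10,14)–(11,22): clear
  edge (11,22)–(2,20): crosses AB
  → BLOCKED
Obstacle 2 [(2,1) (11,5) (9,10)]:
  edge (2,1)–(11,5): clear
  edge (11,5)–(9,10): clear
  edge (9,10)–(2,1): clear
  midpoint (13/2,14) outside
  → clear
Obstacle 3 [(15,10) (18,5) (22,1) (23,10)]:
  edge (15,10)–(18,5): clear
  edge (18,5)–(22,1): clear
  edge (22,1)–(23,10): clear
  edge (23,10)–(15,10): clear
  midpoint (13/2,14) outside
  → clear

BLOCKED by obstacle 1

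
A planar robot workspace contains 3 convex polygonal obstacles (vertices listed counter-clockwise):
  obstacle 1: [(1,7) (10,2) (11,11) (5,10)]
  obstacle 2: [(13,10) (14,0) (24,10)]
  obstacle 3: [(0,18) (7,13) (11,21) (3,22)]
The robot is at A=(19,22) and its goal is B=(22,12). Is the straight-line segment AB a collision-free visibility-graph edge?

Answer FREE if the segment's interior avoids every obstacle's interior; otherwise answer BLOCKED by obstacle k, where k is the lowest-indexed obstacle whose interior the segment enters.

Obstacle 1 [(1,7) (10,2) (11,11) (5,10)]:
  edge (1,7)–(10,2): clear
  edge (10,2)–(11,11): clear
  edge (11,11)–(5,10): clear
  edge (5,10)–(1,7): clear
  midpoint (41/2,17) outside
  → clear
Obstacle 2 [(13,10) (14,0) (24,10)]:
  edge (13,10)–(14,0): clear
  edge (14,0)–(24,10): clear
  edge (24,10)–(13,10): clear
  midpoint (41/2,17) outside
  → clear
Obstacle 3 [(0,18) (7,13) (11,21) (3,22)]:
  edge (0,18)–(7,13): clear
  edge (7,13)–(11,21): clear
  edge (11,21)–(3,22): clear
  edge (3,22)–(0,18): clear
  midpoint (41/2,17) outside
  → clear

FREE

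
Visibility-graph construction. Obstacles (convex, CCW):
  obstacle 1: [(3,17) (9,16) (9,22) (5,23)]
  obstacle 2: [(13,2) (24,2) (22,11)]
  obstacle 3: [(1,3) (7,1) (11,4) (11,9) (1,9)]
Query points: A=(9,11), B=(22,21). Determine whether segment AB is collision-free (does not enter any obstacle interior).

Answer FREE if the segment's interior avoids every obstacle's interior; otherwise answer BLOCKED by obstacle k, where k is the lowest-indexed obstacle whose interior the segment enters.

Obstacle 1 [(3,17) (9,16) (9,22) (5,23)]:
  edge (3,17)–(9,16): clear
  edge (9,16)–(9,22): clear
  edge (9,22)–(5,23): clear
  edge (5,23)–(3,17): clear
  midpoint (31/2,16) outside
  → clear
Obstacle 2 [(13,2) (24,2) (22,11)]:
  edge (13,2)–(24,2): clear
  edge (24,2)–(22,11): clear
  edge (22,11)–(13,2): clear
  midpoint (31/2,16) outside
  → clear
Obstacle 3 [(1,3) (7,1) (11,4) (11,9) (1,9)]:
  edge (1,3)–(7,1): clear
  edge (7,1)–(11,4): clear
  edge (11,4)–(11,9): clear
  edge (11,9)–(1,9): clear
  edge (1,9)–(1,3): clear
  midpoint (31/2,16) outside
  → clear

FREE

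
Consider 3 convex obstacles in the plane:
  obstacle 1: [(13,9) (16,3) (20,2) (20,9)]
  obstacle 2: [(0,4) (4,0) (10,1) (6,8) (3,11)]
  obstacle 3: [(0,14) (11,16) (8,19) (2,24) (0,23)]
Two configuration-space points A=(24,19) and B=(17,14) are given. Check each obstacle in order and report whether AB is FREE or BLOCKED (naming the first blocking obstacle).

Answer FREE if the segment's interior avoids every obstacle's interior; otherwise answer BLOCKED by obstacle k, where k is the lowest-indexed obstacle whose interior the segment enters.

Obstacle 1 [(13,9) (16,3) (20,2) (20,9)]:
  edge (13,9)–(16,3): clear
  edge (16,3)–(20,2): clear
  edge (20,2)–(20,9): clear
  edge (20,9)–(13,9): clear
  midpoint (41/2,33/2) outside
  → clear
Obstacle 2 [(0,4) (4,0) (10,1) (6,8) (3,11)]:
  edge (0,4)–(4,0): clear
  edge (4,0)–(10,1): clear
  edge (10,1)–(6,8): clear
  edge (6,8)–(3,11): clear
  edge (3,11)–(0,4): clear
  midpoint (41/2,33/2) outside
  → clear
Obstacle 3 [(0,14) (11,16) (8,19) (2,24) (0,23)]:
  edge (0,14)–(11,16): clear
  edge (11,16)–(8,19): clear
  edge (8,19)–(2,24): clear
  edge (2,24)–(0,23): clear
  edge (0,23)–(0,14): clear
  midpoint (41/2,33/2) outside
  → clear

FREE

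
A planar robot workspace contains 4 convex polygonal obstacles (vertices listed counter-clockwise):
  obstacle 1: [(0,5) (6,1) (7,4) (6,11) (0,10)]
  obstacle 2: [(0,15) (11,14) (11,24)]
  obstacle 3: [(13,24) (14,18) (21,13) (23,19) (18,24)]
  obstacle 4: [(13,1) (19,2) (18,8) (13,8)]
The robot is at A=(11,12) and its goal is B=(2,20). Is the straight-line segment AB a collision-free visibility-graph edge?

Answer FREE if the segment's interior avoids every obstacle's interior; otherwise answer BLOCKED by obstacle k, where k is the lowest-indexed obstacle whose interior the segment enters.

BLOCKED by obstacle 2

Obstacle 1 [(0,5) (6,1) (7,4) (6,11) (0,10)]:
  edge (0,5)–(6,1): clear
  edge (6,1)–(7,4): clear
  edge (7,4)–(6,11): clear
  edge (6,11)–(0,10): clear
  edge (0,10)–(0,5): clear
  midpoint (13/2,16) outside
  → clear
Obstacle 2 [(0,15) (11,14) (11,24)]:
  edge (0,15)–(11,14): crosses AB
  edge (11,14)–(11,24): clear
  edge (11,24)–(0,15): crosses AB
  → BLOCKED
Obstacle 3 [(13,24) (14,18) (21,13) (23,19) (18,24)]:
  edge (13,24)–(14,18): clear
  edge (14,18)–(21,13): clear
  edge (21,13)–(23,19): clear
  edge (23,19)–(18,24): clear
  edge (18,24)–(13,24): clear
  midpoint (13/2,16) outside
  → clear
Obstacle 4 [(13,1) (19,2) (18,8) (13,8)]:
  edge (13,1)–(19,2): clear
  edge (19,2)–(18,8): clear
  edge (18,8)–(13,8): clear
  edge (13,8)–(13,1): clear
  midpoint (13/2,16) outside
  → clear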